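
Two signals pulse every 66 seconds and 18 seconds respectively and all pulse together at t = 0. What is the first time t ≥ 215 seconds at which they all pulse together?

396 seconds

Joint pulses occur at multiples of LCM(66, 18).
66 = 2 × 3 × 11
18 = 2 × 3^2
LCM(66, 18) = 2 × 3^2 × 11 = 198.
Smallest multiple of 198 that is ≥ 215: ⌈215/198⌉ × 198 = 2 × 198 = 396.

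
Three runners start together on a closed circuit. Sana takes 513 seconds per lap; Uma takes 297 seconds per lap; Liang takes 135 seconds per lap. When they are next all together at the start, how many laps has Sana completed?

They are all back at their starting positions together after one LCM of the periods.
513 = 3^3 × 19
297 = 3^3 × 11
135 = 3^3 × 5
LCM(513, 297, 135) = 3^3 × 5 × 11 × 19 = 28215.
Laps for period 513: 28215 / 513 = 55.

55 laps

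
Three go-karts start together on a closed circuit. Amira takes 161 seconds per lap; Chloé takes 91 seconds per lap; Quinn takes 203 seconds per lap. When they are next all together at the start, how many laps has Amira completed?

377 laps

All finish a whole number of cycles simultaneously at t = LCM of the periods.
161 = 7 × 23
91 = 7 × 13
203 = 7 × 29
LCM(161, 91, 203) = 7 × 13 × 23 × 29 = 60697.
Laps for period 161: 60697 / 161 = 377.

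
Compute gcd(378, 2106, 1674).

378 = 2 × 3^3 × 7
2106 = 2 × 3^4 × 13
1674 = 2 × 3^3 × 31
gcd(378, 2106, 1674) = 2 × 3^3 = 54.

54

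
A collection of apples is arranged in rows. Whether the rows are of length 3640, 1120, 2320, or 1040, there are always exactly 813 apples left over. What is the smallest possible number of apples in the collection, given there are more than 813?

N − 813 must be a common multiple of 3640, 1120, 2320, and 1040.
3640 = 2^3 × 5 × 7 × 13
1120 = 2^5 × 5 × 7
2320 = 2^4 × 5 × 29
1040 = 2^4 × 5 × 13
LCM(3640, 1120, 2320, 1040) = 2^5 × 5 × 7 × 13 × 29 = 422240.
Smallest N > 813 is LCM + 813 = 422240 + 813 = 423053.

423053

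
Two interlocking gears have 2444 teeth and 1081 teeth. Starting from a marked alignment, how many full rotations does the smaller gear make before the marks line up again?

52 rotations

All finish a whole number of cycles simultaneously at t = LCM of the periods.
2444 = 2^2 × 13 × 47
1081 = 23 × 47
LCM(2444, 1081) = 2^2 × 13 × 23 × 47 = 56212.
Rotations for period 1081: 56212 / 1081 = 52.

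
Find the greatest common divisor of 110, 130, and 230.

110 = 2 × 5 × 11
130 = 2 × 5 × 13
230 = 2 × 5 × 23
gcd(110, 130, 230) = 2 × 5 = 10.

10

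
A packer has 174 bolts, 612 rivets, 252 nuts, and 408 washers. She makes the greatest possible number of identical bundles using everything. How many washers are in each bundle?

68

Number of bundles = gcd(174, 612, 252, 408).
174 = 2 × 3 × 29
612 = 2^2 × 3^2 × 17
252 = 2^2 × 3^2 × 7
408 = 2^3 × 3 × 17
gcd(174, 612, 252, 408) = 2 × 3 = 6.
washers per bundle = 408 / 6 = 68.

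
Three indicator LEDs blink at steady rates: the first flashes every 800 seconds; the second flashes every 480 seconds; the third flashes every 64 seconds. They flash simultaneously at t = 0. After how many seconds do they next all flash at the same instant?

4800 seconds

They coincide at every common multiple of the periods; the first is the LCM.
800 = 2^5 × 5^2
480 = 2^5 × 3 × 5
64 = 2^6
LCM(800, 480, 64) = 2^6 × 3 × 5^2 = 4800.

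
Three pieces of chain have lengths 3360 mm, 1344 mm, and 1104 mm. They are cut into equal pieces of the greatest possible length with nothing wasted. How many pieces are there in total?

Piece length = gcd(3360, 1344, 1104).
3360 = 2^5 × 3 × 5 × 7
1344 = 2^6 × 3 × 7
1104 = 2^4 × 3 × 23
gcd(3360, 1344, 1104) = 2^4 × 3 = 48.
Total pieces = 3360/48 + 1344/48 + 1104/48 = 70 + 28 + 23 = 121.

121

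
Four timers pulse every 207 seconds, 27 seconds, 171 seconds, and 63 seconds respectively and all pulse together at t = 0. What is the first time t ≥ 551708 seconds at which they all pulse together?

Joint pulses occur at multiples of LCM(207, 27, 171, 63).
207 = 3^2 × 23
27 = 3^3
171 = 3^2 × 19
63 = 3^2 × 7
LCM(207, 27, 171, 63) = 3^3 × 7 × 19 × 23 = 82593.
Smallest multiple of 82593 that is ≥ 551708: ⌈551708/82593⌉ × 82593 = 7 × 82593 = 578151.

578151 seconds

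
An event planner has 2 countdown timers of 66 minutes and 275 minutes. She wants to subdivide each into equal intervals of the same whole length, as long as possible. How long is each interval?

The interval must divide each timer length; the longest such is the gcd.
66 = 2 × 3 × 11
275 = 5^2 × 11
gcd(66, 275) = 11.

11 minutes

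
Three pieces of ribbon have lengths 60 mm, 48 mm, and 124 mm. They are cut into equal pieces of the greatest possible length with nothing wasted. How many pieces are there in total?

Piece length = gcd(60, 48, 124).
60 = 2^2 × 3 × 5
48 = 2^4 × 3
124 = 2^2 × 31
gcd(60, 48, 124) = 2^2 = 4.
Total pieces = 60/4 + 48/4 + 124/4 = 15 + 12 + 31 = 58.

58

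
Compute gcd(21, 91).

7

21 = 3 × 7
91 = 7 × 13
gcd(21, 91) = 7.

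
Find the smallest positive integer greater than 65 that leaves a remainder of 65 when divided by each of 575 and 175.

N − 65 must be a common multiple of 575 and 175.
575 = 5^2 × 23
175 = 5^2 × 7
LCM(575, 175) = 5^2 × 7 × 23 = 4025.
Smallest N > 65 is LCM + 65 = 4025 + 65 = 4090.

4090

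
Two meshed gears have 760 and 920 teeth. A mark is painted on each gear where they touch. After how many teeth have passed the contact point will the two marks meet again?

They coincide at every common multiple of the periods; the first is the LCM.
760 = 2^3 × 5 × 19
920 = 2^3 × 5 × 23
LCM(760, 920) = 2^3 × 5 × 19 × 23 = 17480.

17480 teeth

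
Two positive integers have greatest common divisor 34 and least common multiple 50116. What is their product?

For any two positive integers, gcd × lcm = product = 34 × 50116 = 1703944.

1703944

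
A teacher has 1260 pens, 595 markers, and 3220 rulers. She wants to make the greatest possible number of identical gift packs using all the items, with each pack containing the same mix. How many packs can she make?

The pack count must divide each quantity, so the greatest is gcd(1260, 595, 3220).
1260 = 2^2 × 3^2 × 5 × 7
595 = 5 × 7 × 17
3220 = 2^2 × 5 × 7 × 23
gcd(1260, 595, 3220) = 5 × 7 = 35.

35 packs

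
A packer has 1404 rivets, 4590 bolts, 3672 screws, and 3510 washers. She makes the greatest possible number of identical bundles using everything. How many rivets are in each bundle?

26

Number of bundles = gcd(1404, 4590, 3672, 3510).
1404 = 2^2 × 3^3 × 13
4590 = 2 × 3^3 × 5 × 17
3672 = 2^3 × 3^3 × 17
3510 = 2 × 3^3 × 5 × 13
gcd(1404, 4590, 3672, 3510) = 2 × 3^3 = 54.
rivets per bundle = 1404 / 54 = 26.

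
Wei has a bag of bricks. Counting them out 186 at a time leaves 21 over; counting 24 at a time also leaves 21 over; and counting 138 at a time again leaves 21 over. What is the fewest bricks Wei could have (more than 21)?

17133

N − 21 must be a common multiple of 186, 24, and 138.
186 = 2 × 3 × 31
24 = 2^3 × 3
138 = 2 × 3 × 23
LCM(186, 24, 138) = 2^3 × 3 × 23 × 31 = 17112.
Smallest N > 21 is LCM + 21 = 17112 + 21 = 17133.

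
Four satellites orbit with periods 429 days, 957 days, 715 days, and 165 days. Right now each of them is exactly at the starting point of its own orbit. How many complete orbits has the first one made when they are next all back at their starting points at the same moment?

145 orbits

All finish a whole number of cycles simultaneously at t = LCM of the periods.
429 = 3 × 11 × 13
957 = 3 × 11 × 29
715 = 5 × 11 × 13
165 = 3 × 5 × 11
LCM(429, 957, 715, 165) = 3 × 5 × 11 × 13 × 29 = 62205.
Orbits for period 429: 62205 / 429 = 145.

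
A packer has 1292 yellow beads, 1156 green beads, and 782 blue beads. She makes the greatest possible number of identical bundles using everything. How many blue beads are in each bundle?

23

Number of bundles = gcd(1292, 1156, 782).
1292 = 2^2 × 17 × 19
1156 = 2^2 × 17^2
782 = 2 × 17 × 23
gcd(1292, 1156, 782) = 2 × 17 = 34.
blue beads per bundle = 782 / 34 = 23.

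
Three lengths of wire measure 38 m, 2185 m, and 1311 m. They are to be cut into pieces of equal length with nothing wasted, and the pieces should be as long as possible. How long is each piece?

The greatest length dividing all of 38, 2185, and 1311 is their gcd.
38 = 2 × 19
2185 = 5 × 19 × 23
1311 = 3 × 19 × 23
gcd(38, 2185, 1311) = 19.

19 m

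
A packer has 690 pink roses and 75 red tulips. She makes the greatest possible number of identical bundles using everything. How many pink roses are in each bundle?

46

Number of bundles = gcd(690, 75).
690 = 2 × 3 × 5 × 23
75 = 3 × 5^2
gcd(690, 75) = 3 × 5 = 15.
pink roses per bundle = 690 / 15 = 46.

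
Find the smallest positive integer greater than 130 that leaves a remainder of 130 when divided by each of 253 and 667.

7467

N − 130 must be a common multiple of 253 and 667.
253 = 11 × 23
667 = 23 × 29
LCM(253, 667) = 11 × 23 × 29 = 7337.
Smallest N > 130 is LCM + 130 = 7337 + 130 = 7467.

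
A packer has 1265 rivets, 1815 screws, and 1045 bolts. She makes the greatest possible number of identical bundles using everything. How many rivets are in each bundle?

Number of bundles = gcd(1265, 1815, 1045).
1265 = 5 × 11 × 23
1815 = 3 × 5 × 11^2
1045 = 5 × 11 × 19
gcd(1265, 1815, 1045) = 5 × 11 = 55.
rivets per bundle = 1265 / 55 = 23.

23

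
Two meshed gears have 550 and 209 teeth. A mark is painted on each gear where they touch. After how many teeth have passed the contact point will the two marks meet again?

10450 teeth

They coincide at every common multiple of the periods; the first is the LCM.
550 = 2 × 5^2 × 11
209 = 11 × 19
LCM(550, 209) = 2 × 5^2 × 11 × 19 = 10450.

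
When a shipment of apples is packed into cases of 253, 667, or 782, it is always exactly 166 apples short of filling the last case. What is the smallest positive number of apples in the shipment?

249292

Being 166 short of a full case of size k means N ≡ −166 (mod k), i.e. N + 166 is a multiple of each size.
253 = 11 × 23
667 = 23 × 29
782 = 2 × 17 × 23
LCM(253, 667, 782) = 2 × 11 × 17 × 23 × 29 = 249458.
Smallest positive N is 249458 − 166 = 249292.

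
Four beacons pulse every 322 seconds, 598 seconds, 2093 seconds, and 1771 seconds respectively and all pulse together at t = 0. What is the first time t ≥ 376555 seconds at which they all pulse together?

414414 seconds

Joint pulses occur at multiples of LCM(322, 598, 2093, 1771).
322 = 2 × 7 × 23
598 = 2 × 13 × 23
2093 = 7 × 13 × 23
1771 = 7 × 11 × 23
LCM(322, 598, 2093, 1771) = 2 × 7 × 11 × 13 × 23 = 46046.
Smallest multiple of 46046 that is ≥ 376555: ⌈376555/46046⌉ × 46046 = 9 × 46046 = 414414.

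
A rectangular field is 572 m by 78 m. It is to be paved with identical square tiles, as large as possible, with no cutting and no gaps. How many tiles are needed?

Tile side = gcd(572, 78).
572 = 2^2 × 11 × 13
78 = 2 × 3 × 13
gcd(572, 78) = 2 × 13 = 26.
Tiles: (572/26) × (78/26) = 22 × 3 = 66.

66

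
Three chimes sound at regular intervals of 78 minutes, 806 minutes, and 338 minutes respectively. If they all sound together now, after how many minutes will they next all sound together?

The first simultaneous occurrence is after LCM of the individual periods.
78 = 2 × 3 × 13
806 = 2 × 13 × 31
338 = 2 × 13^2
LCM(78, 806, 338) = 2 × 3 × 13^2 × 31 = 31434.

31434 minutes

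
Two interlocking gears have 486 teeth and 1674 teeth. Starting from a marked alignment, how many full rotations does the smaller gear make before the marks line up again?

All finish a whole number of cycles simultaneously at t = LCM of the periods.
486 = 2 × 3^5
1674 = 2 × 3^3 × 31
LCM(486, 1674) = 2 × 3^5 × 31 = 15066.
Rotations for period 486: 15066 / 486 = 31.

31 rotations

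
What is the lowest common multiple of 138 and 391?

138 = 2 × 3 × 23
391 = 17 × 23
LCM(138, 391) = 2 × 3 × 17 × 23 = 2346.

2346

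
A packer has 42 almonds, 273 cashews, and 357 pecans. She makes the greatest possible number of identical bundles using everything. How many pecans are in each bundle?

17

Number of bundles = gcd(42, 273, 357).
42 = 2 × 3 × 7
273 = 3 × 7 × 13
357 = 3 × 7 × 17
gcd(42, 273, 357) = 3 × 7 = 21.
pecans per bundle = 357 / 21 = 17.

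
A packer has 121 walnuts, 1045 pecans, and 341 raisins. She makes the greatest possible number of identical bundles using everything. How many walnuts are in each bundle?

Number of bundles = gcd(121, 1045, 341).
121 = 11^2
1045 = 5 × 11 × 19
341 = 11 × 31
gcd(121, 1045, 341) = 11.
walnuts per bundle = 121 / 11 = 11.

11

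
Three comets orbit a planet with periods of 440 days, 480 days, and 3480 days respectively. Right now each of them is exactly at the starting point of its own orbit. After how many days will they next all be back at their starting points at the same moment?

153120 days

The first simultaneous occurrence is after LCM of the individual periods.
440 = 2^3 × 5 × 11
480 = 2^5 × 3 × 5
3480 = 2^3 × 3 × 5 × 29
LCM(440, 480, 3480) = 2^5 × 3 × 5 × 11 × 29 = 153120.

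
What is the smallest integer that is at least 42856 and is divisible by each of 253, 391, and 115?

43010

The integer must be a common multiple of 253, 391, and 115, so a multiple of their LCM.
253 = 11 × 23
391 = 17 × 23
115 = 5 × 23
LCM(253, 391, 115) = 5 × 11 × 17 × 23 = 21505.
Smallest multiple of 21505 that is ≥ 42856: ⌈42856/21505⌉ × 21505 = 2 × 21505 = 43010.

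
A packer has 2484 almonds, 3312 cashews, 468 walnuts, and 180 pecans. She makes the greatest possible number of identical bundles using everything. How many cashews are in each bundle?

92

Number of bundles = gcd(2484, 3312, 468, 180).
2484 = 2^2 × 3^3 × 23
3312 = 2^4 × 3^2 × 23
468 = 2^2 × 3^2 × 13
180 = 2^2 × 3^2 × 5
gcd(2484, 3312, 468, 180) = 2^2 × 3^2 = 36.
cashews per bundle = 3312 / 36 = 92.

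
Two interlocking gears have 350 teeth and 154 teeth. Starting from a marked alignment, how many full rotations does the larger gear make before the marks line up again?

They are all back at their starting positions together after one LCM of the periods.
350 = 2 × 5^2 × 7
154 = 2 × 7 × 11
LCM(350, 154) = 2 × 5^2 × 7 × 11 = 3850.
Rotations for period 350: 3850 / 350 = 11.

11 rotations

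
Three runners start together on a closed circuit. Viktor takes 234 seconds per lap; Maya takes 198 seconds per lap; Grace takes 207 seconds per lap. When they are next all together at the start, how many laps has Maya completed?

299 laps

They are all back at their starting positions together after one LCM of the periods.
234 = 2 × 3^2 × 13
198 = 2 × 3^2 × 11
207 = 3^2 × 23
LCM(234, 198, 207) = 2 × 3^2 × 11 × 13 × 23 = 59202.
Laps for period 198: 59202 / 198 = 299.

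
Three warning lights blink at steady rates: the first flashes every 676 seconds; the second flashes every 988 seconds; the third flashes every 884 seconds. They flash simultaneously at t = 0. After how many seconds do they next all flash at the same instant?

They coincide at every common multiple of the periods; the first is the LCM.
676 = 2^2 × 13^2
988 = 2^2 × 13 × 19
884 = 2^2 × 13 × 17
LCM(676, 988, 884) = 2^2 × 13^2 × 17 × 19 = 218348.

218348 seconds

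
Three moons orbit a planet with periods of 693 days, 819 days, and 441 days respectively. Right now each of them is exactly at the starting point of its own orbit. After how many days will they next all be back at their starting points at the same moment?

63063 days

We need the least common multiple of the intervals.
693 = 3^2 × 7 × 11
819 = 3^2 × 7 × 13
441 = 3^2 × 7^2
LCM(693, 819, 441) = 3^2 × 7^2 × 11 × 13 = 63063.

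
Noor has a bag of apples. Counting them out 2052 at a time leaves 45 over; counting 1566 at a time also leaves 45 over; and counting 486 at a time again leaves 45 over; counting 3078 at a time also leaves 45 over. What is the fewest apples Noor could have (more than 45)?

N − 45 must be a common multiple of 2052, 1566, 486, and 3078.
2052 = 2^2 × 3^3 × 19
1566 = 2 × 3^3 × 29
486 = 2 × 3^5
3078 = 2 × 3^4 × 19
LCM(2052, 1566, 486, 3078) = 2^2 × 3^5 × 19 × 29 = 535572.
Smallest N > 45 is LCM + 45 = 535572 + 45 = 535617.

535617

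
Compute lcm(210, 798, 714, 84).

135660

210 = 2 × 3 × 5 × 7
798 = 2 × 3 × 7 × 19
714 = 2 × 3 × 7 × 17
84 = 2^2 × 3 × 7
LCM(210, 798, 714, 84) = 2^2 × 3 × 5 × 7 × 17 × 19 = 135660.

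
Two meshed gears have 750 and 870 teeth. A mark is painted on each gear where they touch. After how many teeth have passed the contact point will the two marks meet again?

21750 teeth

They coincide at every common multiple of the periods; the first is the LCM.
750 = 2 × 3 × 5^3
870 = 2 × 3 × 5 × 29
LCM(750, 870) = 2 × 3 × 5^3 × 29 = 21750.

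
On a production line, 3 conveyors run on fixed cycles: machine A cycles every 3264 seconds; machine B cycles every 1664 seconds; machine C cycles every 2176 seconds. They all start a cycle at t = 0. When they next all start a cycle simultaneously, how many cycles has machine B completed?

All finish a whole number of cycles simultaneously at t = LCM of the periods.
3264 = 2^6 × 3 × 17
1664 = 2^7 × 13
2176 = 2^7 × 17
LCM(3264, 1664, 2176) = 2^7 × 3 × 13 × 17 = 84864.
Cycles for period 1664: 84864 / 1664 = 51.

51 cycles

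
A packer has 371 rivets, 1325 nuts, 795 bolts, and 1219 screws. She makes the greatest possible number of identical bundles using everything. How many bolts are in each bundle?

15

Number of bundles = gcd(371, 1325, 795, 1219).
371 = 7 × 53
1325 = 5^2 × 53
795 = 3 × 5 × 53
1219 = 23 × 53
gcd(371, 1325, 795, 1219) = 53.
bolts per bundle = 795 / 53 = 15.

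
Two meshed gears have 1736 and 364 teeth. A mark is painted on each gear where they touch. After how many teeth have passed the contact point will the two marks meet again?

We need the least common multiple of the intervals.
1736 = 2^3 × 7 × 31
364 = 2^2 × 7 × 13
LCM(1736, 364) = 2^3 × 7 × 13 × 31 = 22568.

22568 teeth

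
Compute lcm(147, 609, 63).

12789

147 = 3 × 7^2
609 = 3 × 7 × 29
63 = 3^2 × 7
LCM(147, 609, 63) = 3^2 × 7^2 × 29 = 12789.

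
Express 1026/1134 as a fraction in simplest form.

19/21

1026 = 2 × 3^3 × 19
1134 = 2 × 3^4 × 7
gcd(1026, 1134) = 2 × 3^3 = 54.
Divide numerator and denominator by 54: 1026/1134 = 19/21.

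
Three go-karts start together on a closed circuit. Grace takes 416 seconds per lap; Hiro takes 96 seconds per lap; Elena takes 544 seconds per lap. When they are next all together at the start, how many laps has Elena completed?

They are all back at their starting positions together after one LCM of the periods.
416 = 2^5 × 13
96 = 2^5 × 3
544 = 2^5 × 17
LCM(416, 96, 544) = 2^5 × 3 × 13 × 17 = 21216.
Laps for period 544: 21216 / 544 = 39.

39 laps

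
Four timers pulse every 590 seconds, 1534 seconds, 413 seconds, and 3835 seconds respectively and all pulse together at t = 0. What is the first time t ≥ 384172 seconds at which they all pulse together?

Joint pulses occur at multiples of LCM(590, 1534, 413, 3835).
590 = 2 × 5 × 59
1534 = 2 × 13 × 59
413 = 7 × 59
3835 = 5 × 13 × 59
LCM(590, 1534, 413, 3835) = 2 × 5 × 7 × 13 × 59 = 53690.
Smallest multiple of 53690 that is ≥ 384172: ⌈384172/53690⌉ × 53690 = 8 × 53690 = 429520.

429520 seconds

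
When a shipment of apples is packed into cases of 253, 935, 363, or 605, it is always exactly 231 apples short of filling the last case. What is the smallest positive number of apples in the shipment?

Being 231 short of a full case of size k means N ≡ −231 (mod k), i.e. N + 231 is a multiple of each size.
253 = 11 × 23
935 = 5 × 11 × 17
363 = 3 × 11^2
605 = 5 × 11^2
LCM(253, 935, 363, 605) = 3 × 5 × 11^2 × 17 × 23 = 709665.
Smallest positive N is 709665 − 231 = 709434.

709434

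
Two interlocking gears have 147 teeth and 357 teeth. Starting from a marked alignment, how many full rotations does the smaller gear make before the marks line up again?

The first common completion time is the LCM of the periods.
147 = 3 × 7^2
357 = 3 × 7 × 17
LCM(147, 357) = 3 × 7^2 × 17 = 2499.
Rotations for period 147: 2499 / 147 = 17.

17 rotations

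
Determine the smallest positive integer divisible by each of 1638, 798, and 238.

1638 = 2 × 3^2 × 7 × 13
798 = 2 × 3 × 7 × 19
238 = 2 × 7 × 17
LCM(1638, 798, 238) = 2 × 3^2 × 7 × 13 × 17 × 19 = 529074.

529074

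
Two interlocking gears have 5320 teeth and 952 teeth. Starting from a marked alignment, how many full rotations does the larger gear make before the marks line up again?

The first common completion time is the LCM of the periods.
5320 = 2^3 × 5 × 7 × 19
952 = 2^3 × 7 × 17
LCM(5320, 952) = 2^3 × 5 × 7 × 17 × 19 = 90440.
Rotations for period 5320: 90440 / 5320 = 17.

17 rotations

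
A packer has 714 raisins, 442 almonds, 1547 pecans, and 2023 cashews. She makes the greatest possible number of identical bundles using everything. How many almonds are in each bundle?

Number of bundles = gcd(714, 442, 1547, 2023).
714 = 2 × 3 × 7 × 17
442 = 2 × 13 × 17
1547 = 7 × 13 × 17
2023 = 7 × 17^2
gcd(714, 442, 1547, 2023) = 17.
almonds per bundle = 442 / 17 = 26.

26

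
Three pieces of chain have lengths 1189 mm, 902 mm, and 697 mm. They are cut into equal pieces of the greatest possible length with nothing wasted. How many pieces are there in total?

Piece length = gcd(1189, 902, 697).
1189 = 29 × 41
902 = 2 × 11 × 41
697 = 17 × 41
gcd(1189, 902, 697) = 41.
Total pieces = 1189/41 + 902/41 + 697/41 = 29 + 22 + 17 = 68.

68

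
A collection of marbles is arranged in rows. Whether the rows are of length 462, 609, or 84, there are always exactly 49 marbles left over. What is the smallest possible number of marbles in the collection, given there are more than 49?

26845

N − 49 must be a common multiple of 462, 609, and 84.
462 = 2 × 3 × 7 × 11
609 = 3 × 7 × 29
84 = 2^2 × 3 × 7
LCM(462, 609, 84) = 2^2 × 3 × 7 × 11 × 29 = 26796.
Smallest N > 49 is LCM + 49 = 26796 + 49 = 26845.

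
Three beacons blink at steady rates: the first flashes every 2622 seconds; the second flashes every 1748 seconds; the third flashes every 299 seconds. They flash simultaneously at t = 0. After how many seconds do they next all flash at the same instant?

68172 seconds

We need the least common multiple of the intervals.
2622 = 2 × 3 × 19 × 23
1748 = 2^2 × 19 × 23
299 = 13 × 23
LCM(2622, 1748, 299) = 2^2 × 3 × 13 × 19 × 23 = 68172.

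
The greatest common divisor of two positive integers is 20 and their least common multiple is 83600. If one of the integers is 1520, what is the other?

For two integers, gcd × lcm = product, so the other is (20 × 83600) / 1520 = 1672000 / 1520 = 1100.

1100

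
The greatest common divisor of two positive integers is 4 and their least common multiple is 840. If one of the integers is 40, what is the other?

84

For two integers, gcd × lcm = product, so the other is (4 × 840) / 40 = 3360 / 40 = 84.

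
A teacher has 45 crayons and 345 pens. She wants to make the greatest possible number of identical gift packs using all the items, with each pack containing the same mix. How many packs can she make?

The pack count must divide each quantity, so the greatest is gcd(45, 345).
45 = 3^2 × 5
345 = 3 × 5 × 23
gcd(45, 345) = 3 × 5 = 15.

15 packs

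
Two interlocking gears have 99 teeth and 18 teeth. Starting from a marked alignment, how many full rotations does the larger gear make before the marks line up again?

2 rotations

All finish a whole number of cycles simultaneously at t = LCM of the periods.
99 = 3^2 × 11
18 = 2 × 3^2
LCM(99, 18) = 2 × 3^2 × 11 = 198.
Rotations for period 99: 198 / 99 = 2.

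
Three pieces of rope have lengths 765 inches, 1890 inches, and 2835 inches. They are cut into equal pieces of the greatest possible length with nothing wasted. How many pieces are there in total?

122

Piece length = gcd(765, 1890, 2835).
765 = 3^2 × 5 × 17
1890 = 2 × 3^3 × 5 × 7
2835 = 3^4 × 5 × 7
gcd(765, 1890, 2835) = 3^2 × 5 = 45.
Total pieces = 765/45 + 1890/45 + 2835/45 = 17 + 42 + 63 = 122.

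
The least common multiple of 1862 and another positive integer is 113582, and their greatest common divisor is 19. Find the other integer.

gcd × lcm = product of the two integers, so the other integer is (19 × 113582) / 1862 = 1159.

1159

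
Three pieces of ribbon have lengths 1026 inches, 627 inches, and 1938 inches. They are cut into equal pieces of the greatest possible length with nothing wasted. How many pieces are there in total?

63

Piece length = gcd(1026, 627, 1938).
1026 = 2 × 3^3 × 19
627 = 3 × 11 × 19
1938 = 2 × 3 × 17 × 19
gcd(1026, 627, 1938) = 3 × 19 = 57.
Total pieces = 1026/57 + 627/57 + 1938/57 = 18 + 11 + 34 = 63.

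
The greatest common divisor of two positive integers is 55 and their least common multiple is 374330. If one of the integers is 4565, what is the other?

For two integers, gcd × lcm = product, so the other is (55 × 374330) / 4565 = 20588150 / 4565 = 4510.

4510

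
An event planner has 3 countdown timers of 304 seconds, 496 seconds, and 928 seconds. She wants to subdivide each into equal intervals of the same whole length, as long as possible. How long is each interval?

16 seconds

The interval must divide each timer length; the longest such is the gcd.
304 = 2^4 × 19
496 = 2^4 × 31
928 = 2^5 × 29
gcd(304, 496, 928) = 2^4 = 16.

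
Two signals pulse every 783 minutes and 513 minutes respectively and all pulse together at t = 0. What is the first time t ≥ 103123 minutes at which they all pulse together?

Joint pulses occur at multiples of LCM(783, 513).
783 = 3^3 × 29
513 = 3^3 × 19
LCM(783, 513) = 3^3 × 19 × 29 = 14877.
Smallest multiple of 14877 that is ≥ 103123: ⌈103123/14877⌉ × 14877 = 7 × 14877 = 104139.

104139 minutes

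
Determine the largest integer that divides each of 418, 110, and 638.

22

418 = 2 × 11 × 19
110 = 2 × 5 × 11
638 = 2 × 11 × 29
gcd(418, 110, 638) = 2 × 11 = 22.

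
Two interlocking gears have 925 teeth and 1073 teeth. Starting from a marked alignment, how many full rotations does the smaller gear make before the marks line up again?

29 rotations

The first common completion time is the LCM of the periods.
925 = 5^2 × 37
1073 = 29 × 37
LCM(925, 1073) = 5^2 × 29 × 37 = 26825.
Rotations for period 925: 26825 / 925 = 29.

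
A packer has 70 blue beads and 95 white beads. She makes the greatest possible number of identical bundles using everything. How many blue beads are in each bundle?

14

Number of bundles = gcd(70, 95).
70 = 2 × 5 × 7
95 = 5 × 19
gcd(70, 95) = 5.
blue beads per bundle = 70 / 5 = 14.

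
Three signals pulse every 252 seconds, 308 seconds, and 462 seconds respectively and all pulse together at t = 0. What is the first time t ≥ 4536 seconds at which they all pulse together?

5544 seconds

Joint pulses occur at multiples of LCM(252, 308, 462).
252 = 2^2 × 3^2 × 7
308 = 2^2 × 7 × 11
462 = 2 × 3 × 7 × 11
LCM(252, 308, 462) = 2^2 × 3^2 × 7 × 11 = 2772.
Smallest multiple of 2772 that is ≥ 4536: ⌈4536/2772⌉ × 2772 = 2 × 2772 = 5544.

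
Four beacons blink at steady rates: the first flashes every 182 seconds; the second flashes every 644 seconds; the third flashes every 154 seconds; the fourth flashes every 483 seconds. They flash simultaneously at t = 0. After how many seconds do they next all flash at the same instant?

276276 seconds

They coincide at every common multiple of the periods; the first is the LCM.
182 = 2 × 7 × 13
644 = 2^2 × 7 × 23
154 = 2 × 7 × 11
483 = 3 × 7 × 23
LCM(182, 644, 154, 483) = 2^2 × 3 × 7 × 11 × 13 × 23 = 276276.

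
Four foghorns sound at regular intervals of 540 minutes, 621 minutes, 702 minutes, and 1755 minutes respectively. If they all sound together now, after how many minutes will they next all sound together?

161460 minutes

The first simultaneous occurrence is after LCM of the individual periods.
540 = 2^2 × 3^3 × 5
621 = 3^3 × 23
702 = 2 × 3^3 × 13
1755 = 3^3 × 5 × 13
LCM(540, 621, 702, 1755) = 2^2 × 3^3 × 5 × 13 × 23 = 161460.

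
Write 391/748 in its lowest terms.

391 = 17 × 23
748 = 2^2 × 11 × 17
gcd(391, 748) = 17.
Divide numerator and denominator by 17: 391/748 = 23/44.

23/44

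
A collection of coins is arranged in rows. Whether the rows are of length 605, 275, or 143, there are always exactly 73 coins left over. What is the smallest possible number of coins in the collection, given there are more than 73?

39398

N − 73 must be a common multiple of 605, 275, and 143.
605 = 5 × 11^2
275 = 5^2 × 11
143 = 11 × 13
LCM(605, 275, 143) = 5^2 × 11^2 × 13 = 39325.
Smallest N > 73 is LCM + 73 = 39325 + 73 = 39398.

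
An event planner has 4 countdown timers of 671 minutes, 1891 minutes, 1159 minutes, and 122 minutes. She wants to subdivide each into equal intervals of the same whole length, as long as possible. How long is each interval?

61 minutes

The interval must divide each timer length; the longest such is the gcd.
671 = 11 × 61
1891 = 31 × 61
1159 = 19 × 61
122 = 2 × 61
gcd(671, 1891, 1159, 122) = 61.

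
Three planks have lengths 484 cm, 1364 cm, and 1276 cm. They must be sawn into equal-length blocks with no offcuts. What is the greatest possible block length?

44 cm

The block length must divide every plank, so the greatest is gcd(484, 1364, 1276).
484 = 2^2 × 11^2
1364 = 2^2 × 11 × 31
1276 = 2^2 × 11 × 29
gcd(484, 1364, 1276) = 2^2 × 11 = 44.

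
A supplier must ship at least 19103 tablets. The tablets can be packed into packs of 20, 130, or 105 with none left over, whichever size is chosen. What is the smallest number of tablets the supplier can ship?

21840

The number of tablets must be a common multiple of 20, 130, and 105, so a multiple of their LCM.
20 = 2^2 × 5
130 = 2 × 5 × 13
105 = 3 × 5 × 7
LCM(20, 130, 105) = 2^2 × 3 × 5 × 7 × 13 = 5460.
Smallest multiple of 5460 that is ≥ 19103: ⌈19103/5460⌉ × 5460 = 4 × 5460 = 21840.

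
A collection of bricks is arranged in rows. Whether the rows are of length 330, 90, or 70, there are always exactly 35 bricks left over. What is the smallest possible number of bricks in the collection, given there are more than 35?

N − 35 must be a common multiple of 330, 90, and 70.
330 = 2 × 3 × 5 × 11
90 = 2 × 3^2 × 5
70 = 2 × 5 × 7
LCM(330, 90, 70) = 2 × 3^2 × 5 × 7 × 11 = 6930.
Smallest N > 35 is LCM + 35 = 6930 + 35 = 6965.

6965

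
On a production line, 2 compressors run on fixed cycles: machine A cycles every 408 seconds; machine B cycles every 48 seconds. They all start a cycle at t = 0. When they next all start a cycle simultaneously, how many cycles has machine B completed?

17 cycles

They are all back at their starting positions together after one LCM of the periods.
408 = 2^3 × 3 × 17
48 = 2^4 × 3
LCM(408, 48) = 2^4 × 3 × 17 = 816.
Cycles for period 48: 816 / 48 = 17.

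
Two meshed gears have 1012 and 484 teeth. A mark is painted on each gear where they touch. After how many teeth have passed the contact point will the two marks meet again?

The first simultaneous occurrence is after LCM of the individual periods.
1012 = 2^2 × 11 × 23
484 = 2^2 × 11^2
LCM(1012, 484) = 2^2 × 11^2 × 23 = 11132.

11132 teeth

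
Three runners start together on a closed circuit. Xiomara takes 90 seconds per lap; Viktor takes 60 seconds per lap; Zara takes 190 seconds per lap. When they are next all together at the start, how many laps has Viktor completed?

They are all back at their starting positions together after one LCM of the periods.
90 = 2 × 3^2 × 5
60 = 2^2 × 3 × 5
190 = 2 × 5 × 19
LCM(90, 60, 190) = 2^2 × 3^2 × 5 × 19 = 3420.
Laps for period 60: 3420 / 60 = 57.

57 laps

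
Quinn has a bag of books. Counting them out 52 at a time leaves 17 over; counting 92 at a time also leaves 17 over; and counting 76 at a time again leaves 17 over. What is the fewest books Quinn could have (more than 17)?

22741

N − 17 must be a common multiple of 52, 92, and 76.
52 = 2^2 × 13
92 = 2^2 × 23
76 = 2^2 × 19
LCM(52, 92, 76) = 2^2 × 13 × 19 × 23 = 22724.
Smallest N > 17 is LCM + 17 = 22724 + 17 = 22741.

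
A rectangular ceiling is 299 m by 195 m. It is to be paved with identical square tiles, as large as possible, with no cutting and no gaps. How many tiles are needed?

Tile side = gcd(299, 195).
299 = 13 × 23
195 = 3 × 5 × 13
gcd(299, 195) = 13.
Tiles: (299/13) × (195/13) = 23 × 15 = 345.

345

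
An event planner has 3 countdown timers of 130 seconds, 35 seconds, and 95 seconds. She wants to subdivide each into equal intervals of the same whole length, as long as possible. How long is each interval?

The interval must divide each timer length; the longest such is the gcd.
130 = 2 × 5 × 13
35 = 5 × 7
95 = 5 × 19
gcd(130, 35, 95) = 5.

5 seconds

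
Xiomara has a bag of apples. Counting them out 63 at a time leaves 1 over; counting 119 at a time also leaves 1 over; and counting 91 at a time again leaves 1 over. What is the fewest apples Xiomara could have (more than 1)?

13924

N − 1 must be a common multiple of 63, 119, and 91.
63 = 3^2 × 7
119 = 7 × 17
91 = 7 × 13
LCM(63, 119, 91) = 3^2 × 7 × 13 × 17 = 13923.
Smallest N > 1 is LCM + 1 = 13923 + 1 = 13924.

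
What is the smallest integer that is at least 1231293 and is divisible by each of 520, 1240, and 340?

The integer must be a common multiple of 520, 1240, and 340, so a multiple of their LCM.
520 = 2^3 × 5 × 13
1240 = 2^3 × 5 × 31
340 = 2^2 × 5 × 17
LCM(520, 1240, 340) = 2^3 × 5 × 13 × 17 × 31 = 274040.
Smallest multiple of 274040 that is ≥ 1231293: ⌈1231293/274040⌉ × 274040 = 5 × 274040 = 1370200.

1370200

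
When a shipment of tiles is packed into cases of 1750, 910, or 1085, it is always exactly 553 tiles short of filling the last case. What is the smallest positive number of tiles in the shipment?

Being 553 short of a full case of size k means N ≡ −553 (mod k), i.e. N + 553 is a multiple of each size.
1750 = 2 × 5^3 × 7
910 = 2 × 5 × 7 × 13
1085 = 5 × 7 × 31
LCM(1750, 910, 1085) = 2 × 5^3 × 7 × 13 × 31 = 705250.
Smallest positive N is 705250 − 553 = 704697.

704697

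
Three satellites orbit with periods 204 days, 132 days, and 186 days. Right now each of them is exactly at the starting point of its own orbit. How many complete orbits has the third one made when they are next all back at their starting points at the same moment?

They are all back at their starting positions together after one LCM of the periods.
204 = 2^2 × 3 × 17
132 = 2^2 × 3 × 11
186 = 2 × 3 × 31
LCM(204, 132, 186) = 2^2 × 3 × 11 × 17 × 31 = 69564.
Orbits for period 186: 69564 / 186 = 374.

374 orbits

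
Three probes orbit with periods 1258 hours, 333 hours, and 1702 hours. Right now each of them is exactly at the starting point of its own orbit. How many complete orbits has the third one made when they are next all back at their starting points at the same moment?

They are all back at their starting positions together after one LCM of the periods.
1258 = 2 × 17 × 37
333 = 3^2 × 37
1702 = 2 × 23 × 37
LCM(1258, 333, 1702) = 2 × 3^2 × 17 × 23 × 37 = 260406.
Orbits for period 1702: 260406 / 1702 = 153.

153 orbits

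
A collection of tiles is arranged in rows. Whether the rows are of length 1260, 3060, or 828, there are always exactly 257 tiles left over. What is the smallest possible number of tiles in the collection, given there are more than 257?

492917

N − 257 must be a common multiple of 1260, 3060, and 828.
1260 = 2^2 × 3^2 × 5 × 7
3060 = 2^2 × 3^2 × 5 × 17
828 = 2^2 × 3^2 × 23
LCM(1260, 3060, 828) = 2^2 × 3^2 × 5 × 7 × 17 × 23 = 492660.
Smallest N > 257 is LCM + 257 = 492660 + 257 = 492917.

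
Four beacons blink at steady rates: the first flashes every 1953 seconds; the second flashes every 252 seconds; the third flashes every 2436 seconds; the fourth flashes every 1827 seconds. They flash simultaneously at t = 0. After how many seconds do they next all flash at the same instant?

226548 seconds

We need the least common multiple of the intervals.
1953 = 3^2 × 7 × 31
252 = 2^2 × 3^2 × 7
2436 = 2^2 × 3 × 7 × 29
1827 = 3^2 × 7 × 29
LCM(1953, 252, 2436, 1827) = 2^2 × 3^2 × 7 × 29 × 31 = 226548.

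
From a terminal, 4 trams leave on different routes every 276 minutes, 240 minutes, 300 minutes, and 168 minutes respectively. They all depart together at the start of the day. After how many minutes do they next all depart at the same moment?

193200 minutes

They coincide at every common multiple of the periods; the first is the LCM.
276 = 2^2 × 3 × 23
240 = 2^4 × 3 × 5
300 = 2^2 × 3 × 5^2
168 = 2^3 × 3 × 7
LCM(276, 240, 300, 168) = 2^4 × 3 × 5^2 × 7 × 23 = 193200.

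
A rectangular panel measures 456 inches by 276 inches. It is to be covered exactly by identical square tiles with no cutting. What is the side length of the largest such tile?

12 inches

The tile side must divide both 456 and 276, so the largest is their gcd.
456 = 2^3 × 3 × 19
276 = 2^2 × 3 × 23
gcd(456, 276) = 2^2 × 3 = 12.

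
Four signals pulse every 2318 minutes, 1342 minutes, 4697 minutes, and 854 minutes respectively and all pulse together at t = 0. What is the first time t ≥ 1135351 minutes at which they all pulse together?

1249402 minutes

Joint pulses occur at multiples of LCM(2318, 1342, 4697, 854).
2318 = 2 × 19 × 61
1342 = 2 × 11 × 61
4697 = 7 × 11 × 61
854 = 2 × 7 × 61
LCM(2318, 1342, 4697, 854) = 2 × 7 × 11 × 19 × 61 = 178486.
Smallest multiple of 178486 that is ≥ 1135351: ⌈1135351/178486⌉ × 178486 = 7 × 178486 = 1249402.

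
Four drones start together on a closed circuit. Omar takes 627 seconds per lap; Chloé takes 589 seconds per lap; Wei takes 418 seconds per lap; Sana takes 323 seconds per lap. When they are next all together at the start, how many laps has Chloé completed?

They are all back at their starting positions together after one LCM of the periods.
627 = 3 × 11 × 19
589 = 19 × 31
418 = 2 × 11 × 19
323 = 17 × 19
LCM(627, 589, 418, 323) = 2 × 3 × 11 × 17 × 19 × 31 = 660858.
Laps for period 589: 660858 / 589 = 1122.

1122 laps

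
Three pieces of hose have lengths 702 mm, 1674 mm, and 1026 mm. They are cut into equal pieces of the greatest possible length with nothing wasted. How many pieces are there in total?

63

Piece length = gcd(702, 1674, 1026).
702 = 2 × 3^3 × 13
1674 = 2 × 3^3 × 31
1026 = 2 × 3^3 × 19
gcd(702, 1674, 1026) = 2 × 3^3 = 54.
Total pieces = 702/54 + 1674/54 + 1026/54 = 13 + 31 + 19 = 63.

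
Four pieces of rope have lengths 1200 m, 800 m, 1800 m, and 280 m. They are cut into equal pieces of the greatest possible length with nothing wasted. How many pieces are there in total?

Piece length = gcd(1200, 800, 1800, 280).
1200 = 2^4 × 3 × 5^2
800 = 2^5 × 5^2
1800 = 2^3 × 3^2 × 5^2
280 = 2^3 × 5 × 7
gcd(1200, 800, 1800, 280) = 2^3 × 5 = 40.
Total pieces = 1200/40 + 800/40 + 1800/40 + 280/40 = 30 + 20 + 45 + 7 = 102.

102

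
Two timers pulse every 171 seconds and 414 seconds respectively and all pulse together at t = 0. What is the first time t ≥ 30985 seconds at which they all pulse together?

31464 seconds

Joint pulses occur at multiples of LCM(171, 414).
171 = 3^2 × 19
414 = 2 × 3^2 × 23
LCM(171, 414) = 2 × 3^2 × 19 × 23 = 7866.
Smallest multiple of 7866 that is ≥ 30985: ⌈30985/7866⌉ × 7866 = 4 × 7866 = 31464.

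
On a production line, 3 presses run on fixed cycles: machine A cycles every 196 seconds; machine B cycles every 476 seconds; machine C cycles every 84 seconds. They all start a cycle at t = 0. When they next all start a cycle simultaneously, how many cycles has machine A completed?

The first common completion time is the LCM of the periods.
196 = 2^2 × 7^2
476 = 2^2 × 7 × 17
84 = 2^2 × 3 × 7
LCM(196, 476, 84) = 2^2 × 3 × 7^2 × 17 = 9996.
Cycles for period 196: 9996 / 196 = 51.

51 cycles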